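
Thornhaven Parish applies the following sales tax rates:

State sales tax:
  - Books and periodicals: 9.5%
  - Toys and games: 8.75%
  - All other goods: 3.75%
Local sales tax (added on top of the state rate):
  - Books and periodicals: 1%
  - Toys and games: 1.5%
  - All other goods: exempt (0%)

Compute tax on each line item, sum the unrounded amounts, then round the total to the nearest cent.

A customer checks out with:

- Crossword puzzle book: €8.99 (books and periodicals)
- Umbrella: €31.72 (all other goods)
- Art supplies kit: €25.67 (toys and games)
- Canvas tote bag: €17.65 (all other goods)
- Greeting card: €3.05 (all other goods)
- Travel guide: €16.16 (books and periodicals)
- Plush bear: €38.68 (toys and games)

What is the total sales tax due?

€11.20

Crossword puzzle book €8.99: books and periodicals → 9.5% + 1% local = 10.5% → €0.94395
Umbrella €31.72: all other goods → 3.75% + 0% local = 3.75% → €1.1895
Art supplies kit €25.67: toys and games → 8.75% + 1.5% local = 10.25% → €2.631175
Canvas tote bag €17.65: all other goods → 3.75% + 0% local = 3.75% → €0.661875
Greeting card €3.05: all other goods → 3.75% + 0% local = 3.75% → €0.114375
Travel guide €16.16: books and periodicals → 9.5% + 1% local = 10.5% → €1.6968
Plush bear €38.68: toys and games → 8.75% + 1.5% local = 10.25% → €3.9647
Unrounded tax sum = €11.202375 → €11.20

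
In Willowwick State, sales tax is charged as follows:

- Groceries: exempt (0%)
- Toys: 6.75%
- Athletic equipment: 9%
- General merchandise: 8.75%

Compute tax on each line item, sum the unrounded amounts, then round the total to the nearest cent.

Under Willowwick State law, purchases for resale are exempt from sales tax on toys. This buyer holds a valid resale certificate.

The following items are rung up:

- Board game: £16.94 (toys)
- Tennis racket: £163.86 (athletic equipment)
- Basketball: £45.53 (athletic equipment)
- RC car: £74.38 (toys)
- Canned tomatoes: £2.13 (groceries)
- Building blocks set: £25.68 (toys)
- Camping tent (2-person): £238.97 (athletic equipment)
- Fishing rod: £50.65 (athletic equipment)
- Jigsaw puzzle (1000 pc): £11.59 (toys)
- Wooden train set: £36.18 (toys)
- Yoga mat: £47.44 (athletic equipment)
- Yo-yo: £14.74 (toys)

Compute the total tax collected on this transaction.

Board game £16.94: toys, buyer-exempt → 0% → £0.00
Tennis racket £163.86: athletic equipment → 9% → £14.7474
Basketball £45.53: athletic equipment → 9% → £4.0977
RC car £74.38: toys, buyer-exempt → 0% → £0.00
Canned tomatoes £2.13: groceries → 0% → £0.00
Building blocks set £25.68: toys, buyer-exempt → 0% → £0.00
Camping tent (2-person) £238.97: athletic equipment → 9% → £21.5073
Fishing rod £50.65: athletic equipment → 9% → £4.5585
Jigsaw puzzle (1000 pc) £11.59: toys, buyer-exempt → 0% → £0.00
Wooden train set £36.18: toys, buyer-exempt → 0% → £0.00
Yoga mat £47.44: athletic equipment → 9% → £4.2696
Yo-yo £14.74: toys, buyer-exempt → 0% → £0.00
Unrounded tax sum = £49.1805 → £49.18

£49.18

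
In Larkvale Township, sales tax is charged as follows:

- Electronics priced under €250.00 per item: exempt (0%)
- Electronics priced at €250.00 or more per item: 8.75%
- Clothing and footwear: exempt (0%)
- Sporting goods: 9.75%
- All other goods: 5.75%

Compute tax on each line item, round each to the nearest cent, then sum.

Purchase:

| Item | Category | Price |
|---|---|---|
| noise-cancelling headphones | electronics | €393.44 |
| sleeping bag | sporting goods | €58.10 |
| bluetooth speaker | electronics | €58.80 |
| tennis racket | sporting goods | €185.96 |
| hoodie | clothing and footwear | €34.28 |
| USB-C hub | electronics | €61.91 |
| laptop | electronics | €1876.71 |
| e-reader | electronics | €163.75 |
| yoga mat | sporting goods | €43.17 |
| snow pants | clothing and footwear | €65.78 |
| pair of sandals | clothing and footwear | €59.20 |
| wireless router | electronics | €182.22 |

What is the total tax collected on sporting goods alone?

€28.00

Sleeping bag €58.10: sporting goods → 9.75% → €5.66
Tennis racket €185.96: sporting goods → 9.75% → €18.13
Yoga mat €43.17: sporting goods → 9.75% → €4.21
Tax on sporting goods = €5.66 + €18.13 + €4.21 = €28.00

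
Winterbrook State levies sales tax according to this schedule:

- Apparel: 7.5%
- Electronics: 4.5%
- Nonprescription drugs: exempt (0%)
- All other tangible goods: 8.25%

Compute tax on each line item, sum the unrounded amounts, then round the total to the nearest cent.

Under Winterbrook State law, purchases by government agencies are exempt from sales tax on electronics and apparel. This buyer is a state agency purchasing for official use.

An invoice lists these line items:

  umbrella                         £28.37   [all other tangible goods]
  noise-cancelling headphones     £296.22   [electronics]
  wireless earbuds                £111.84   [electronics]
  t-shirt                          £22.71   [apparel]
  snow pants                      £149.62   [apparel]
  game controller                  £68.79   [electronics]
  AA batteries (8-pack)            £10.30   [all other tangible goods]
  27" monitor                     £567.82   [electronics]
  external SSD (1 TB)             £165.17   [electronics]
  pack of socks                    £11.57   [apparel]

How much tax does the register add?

Umbrella £28.37: all other tangible goods → 8.25% → £2.340525
Noise-cancelling headphones £296.22: electronics, buyer-exempt → 0% → £0.00
Wireless earbuds £111.84: electronics, buyer-exempt → 0% → £0.00
T-shirt £22.71: apparel, buyer-exempt → 0% → £0.00
Snow pants £149.62: apparel, buyer-exempt → 0% → £0.00
Game controller £68.79: electronics, buyer-exempt → 0% → £0.00
AA batteries (8-pack) £10.30: all other tangible goods → 8.25% → £0.84975
27" monitor £567.82: electronics, buyer-exempt → 0% → £0.00
External SSD (1 TB) £165.17: electronics, buyer-exempt → 0% → £0.00
Pack of socks £11.57: apparel, buyer-exempt → 0% → £0.00
Unrounded tax sum = £3.190275 → £3.19

£3.19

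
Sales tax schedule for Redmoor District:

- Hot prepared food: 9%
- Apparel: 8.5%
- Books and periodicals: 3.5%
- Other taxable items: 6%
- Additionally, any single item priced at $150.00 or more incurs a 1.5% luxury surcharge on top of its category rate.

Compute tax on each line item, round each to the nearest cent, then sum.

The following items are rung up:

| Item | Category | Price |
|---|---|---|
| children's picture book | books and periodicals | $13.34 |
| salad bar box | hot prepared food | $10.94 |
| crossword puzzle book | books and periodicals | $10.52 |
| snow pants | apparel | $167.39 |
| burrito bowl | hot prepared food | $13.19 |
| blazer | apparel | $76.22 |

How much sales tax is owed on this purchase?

Children's picture book $13.34: books and periodicals → 3.5% → $0.47
Salad bar box $10.94: hot prepared food → 9% → $0.98
Crossword puzzle book $10.52: books and periodicals → 3.5% → $0.37
Snow pants $167.39: apparel → 8.5% + 1.5% surcharge = 10% → $16.74
Burrito bowl $13.19: hot prepared food → 9% → $1.19
Blazer $76.22: apparel → 8.5% → $6.48
Total tax = $0.47 + $0.98 + $0.37 + $16.74 + $1.19 + $6.48 = $26.23

$26.23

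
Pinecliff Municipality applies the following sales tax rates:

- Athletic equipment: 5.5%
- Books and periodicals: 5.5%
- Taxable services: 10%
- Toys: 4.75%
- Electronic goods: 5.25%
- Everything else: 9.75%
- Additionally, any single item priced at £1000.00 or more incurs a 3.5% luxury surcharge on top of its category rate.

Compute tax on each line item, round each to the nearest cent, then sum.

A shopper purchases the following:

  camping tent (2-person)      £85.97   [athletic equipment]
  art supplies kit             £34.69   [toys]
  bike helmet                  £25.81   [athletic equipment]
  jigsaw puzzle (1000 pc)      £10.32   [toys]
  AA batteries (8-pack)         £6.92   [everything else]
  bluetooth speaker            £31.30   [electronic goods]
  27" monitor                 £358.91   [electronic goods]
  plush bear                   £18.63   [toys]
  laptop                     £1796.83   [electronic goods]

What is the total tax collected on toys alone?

£3.02

Art supplies kit £34.69: toys → 4.75% → £1.65
Jigsaw puzzle (1000 pc) £10.32: toys → 4.75% → £0.49
Plush bear £18.63: toys → 4.75% → £0.88
Tax on toys = £1.65 + £0.49 + £0.88 = £3.02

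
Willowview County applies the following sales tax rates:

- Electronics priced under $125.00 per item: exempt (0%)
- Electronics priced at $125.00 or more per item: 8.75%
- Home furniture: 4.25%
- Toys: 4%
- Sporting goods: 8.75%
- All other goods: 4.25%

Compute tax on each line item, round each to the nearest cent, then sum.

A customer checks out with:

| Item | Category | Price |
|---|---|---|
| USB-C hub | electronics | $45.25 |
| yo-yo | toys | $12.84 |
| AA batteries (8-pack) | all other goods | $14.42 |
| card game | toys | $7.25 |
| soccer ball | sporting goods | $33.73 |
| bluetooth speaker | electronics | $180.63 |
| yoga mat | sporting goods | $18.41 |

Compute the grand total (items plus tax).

$334.31

USB-C hub $45.25: electronics, under $125.00 → 0% → $0.00
Yo-yo $12.84: toys → 4% → $0.51
AA batteries (8-pack) $14.42: all other goods → 4.25% → $0.61
Card game $7.25: toys → 4% → $0.29
Soccer ball $33.73: sporting goods → 8.75% → $2.95
Bluetooth speaker $180.63: electronics, $125.00 or more → 8.75% → $15.81
Yoga mat $18.41: sporting goods → 8.75% → $1.61
Subtotal = $312.53; tax = $21.78; total due = $334.31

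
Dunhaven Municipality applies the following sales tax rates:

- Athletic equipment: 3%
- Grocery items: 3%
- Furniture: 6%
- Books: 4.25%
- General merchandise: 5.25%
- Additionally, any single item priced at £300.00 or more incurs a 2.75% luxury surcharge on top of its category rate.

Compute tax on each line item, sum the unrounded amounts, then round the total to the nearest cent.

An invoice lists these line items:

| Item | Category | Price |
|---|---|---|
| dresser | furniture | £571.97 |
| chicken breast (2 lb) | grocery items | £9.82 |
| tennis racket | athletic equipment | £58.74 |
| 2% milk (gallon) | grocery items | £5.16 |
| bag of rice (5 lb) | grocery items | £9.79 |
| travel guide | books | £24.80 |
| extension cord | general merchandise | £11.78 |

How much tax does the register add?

£54.23

Dresser £571.97: furniture → 6% + 2.75% surcharge = 8.75% → £50.047375
Chicken breast (2 lb) £9.82: grocery items → 3% → £0.2946
Tennis racket £58.74: athletic equipment → 3% → £1.7622
2% milk (gallon) £5.16: grocery items → 3% → £0.1548
Bag of rice (5 lb) £9.79: grocery items → 3% → £0.2937
Travel guide £24.80: books → 4.25% → £1.054
Extension cord £11.78: general merchandise → 5.25% → £0.61845
Unrounded tax sum = £54.225125 → £54.23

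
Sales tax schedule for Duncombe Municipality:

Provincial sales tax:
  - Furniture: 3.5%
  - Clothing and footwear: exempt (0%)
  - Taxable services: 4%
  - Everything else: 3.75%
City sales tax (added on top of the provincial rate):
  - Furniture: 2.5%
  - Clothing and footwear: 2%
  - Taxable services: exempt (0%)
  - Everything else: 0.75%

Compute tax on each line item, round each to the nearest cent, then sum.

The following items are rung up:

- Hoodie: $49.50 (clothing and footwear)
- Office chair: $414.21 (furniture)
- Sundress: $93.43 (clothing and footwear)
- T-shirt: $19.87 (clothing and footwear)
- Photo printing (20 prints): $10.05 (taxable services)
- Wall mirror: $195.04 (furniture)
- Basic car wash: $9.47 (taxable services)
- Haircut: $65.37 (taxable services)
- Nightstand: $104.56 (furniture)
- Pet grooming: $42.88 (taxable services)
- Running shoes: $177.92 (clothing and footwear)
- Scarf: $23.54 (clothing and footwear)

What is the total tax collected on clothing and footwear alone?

$7.29

Hoodie $49.50: clothing and footwear → 0% + 2% city = 2% → $0.99
Sundress $93.43: clothing and footwear → 0% + 2% city = 2% → $1.87
T-shirt $19.87: clothing and footwear → 0% + 2% city = 2% → $0.40
Running shoes $177.92: clothing and footwear → 0% + 2% city = 2% → $3.56
Scarf $23.54: clothing and footwear → 0% + 2% city = 2% → $0.47
Tax on clothing and footwear = $0.99 + $1.87 + $0.40 + $3.56 + $0.47 = $7.29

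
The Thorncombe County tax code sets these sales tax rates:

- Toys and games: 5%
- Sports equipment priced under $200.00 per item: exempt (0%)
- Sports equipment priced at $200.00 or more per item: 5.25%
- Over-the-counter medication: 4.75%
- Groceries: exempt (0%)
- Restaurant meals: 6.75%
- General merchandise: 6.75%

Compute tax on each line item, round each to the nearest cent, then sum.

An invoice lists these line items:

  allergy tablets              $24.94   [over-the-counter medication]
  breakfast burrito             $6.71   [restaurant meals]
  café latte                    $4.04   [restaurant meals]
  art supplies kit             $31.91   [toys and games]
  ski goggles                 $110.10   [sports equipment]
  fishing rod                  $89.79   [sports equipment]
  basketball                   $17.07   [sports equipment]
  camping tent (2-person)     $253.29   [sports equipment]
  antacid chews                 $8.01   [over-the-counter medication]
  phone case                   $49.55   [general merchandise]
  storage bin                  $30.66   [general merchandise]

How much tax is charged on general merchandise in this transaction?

Phone case $49.55: general merchandise → 6.75% → $3.34
Storage bin $30.66: general merchandise → 6.75% → $2.07
Tax on general merchandise = $3.34 + $2.07 = $5.41

$5.41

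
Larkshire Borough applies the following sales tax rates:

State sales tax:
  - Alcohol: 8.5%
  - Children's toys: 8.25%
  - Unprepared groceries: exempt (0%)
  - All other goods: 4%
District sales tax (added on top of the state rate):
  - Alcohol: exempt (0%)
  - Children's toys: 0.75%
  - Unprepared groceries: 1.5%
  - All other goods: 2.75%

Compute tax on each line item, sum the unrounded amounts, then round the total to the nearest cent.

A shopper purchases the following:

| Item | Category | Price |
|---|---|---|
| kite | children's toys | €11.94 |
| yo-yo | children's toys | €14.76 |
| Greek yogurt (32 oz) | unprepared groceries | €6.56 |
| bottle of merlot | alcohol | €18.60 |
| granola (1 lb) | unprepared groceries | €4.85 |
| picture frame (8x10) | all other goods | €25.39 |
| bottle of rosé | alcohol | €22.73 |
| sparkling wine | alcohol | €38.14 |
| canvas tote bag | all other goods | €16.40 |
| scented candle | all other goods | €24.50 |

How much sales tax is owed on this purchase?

€13.80

Kite €11.94: children's toys → 8.25% + 0.75% district = 9% → €1.0746
Yo-yo €14.76: children's toys → 8.25% + 0.75% district = 9% → €1.3284
Greek yogurt (32 oz) €6.56: unprepared groceries → 0% + 1.5% district = 1.5% → €0.0984
Bottle of merlot €18.60: alcohol → 8.5% + 0% district = 8.5% → €1.581
Granola (1 lb) €4.85: unprepared groceries → 0% + 1.5% district = 1.5% → €0.07275
Picture frame (8x10) €25.39: all other goods → 4% + 2.75% district = 6.75% → €1.713825
Bottle of rosé €22.73: alcohol → 8.5% + 0% district = 8.5% → €1.93205
Sparkling wine €38.14: alcohol → 8.5% + 0% district = 8.5% → €3.2419
Canvas tote bag €16.40: all other goods → 4% + 2.75% district = 6.75% → €1.107
Scented candle €24.50: all other goods → 4% + 2.75% district = 6.75% → €1.65375
Unrounded tax sum = €13.803675 → €13.80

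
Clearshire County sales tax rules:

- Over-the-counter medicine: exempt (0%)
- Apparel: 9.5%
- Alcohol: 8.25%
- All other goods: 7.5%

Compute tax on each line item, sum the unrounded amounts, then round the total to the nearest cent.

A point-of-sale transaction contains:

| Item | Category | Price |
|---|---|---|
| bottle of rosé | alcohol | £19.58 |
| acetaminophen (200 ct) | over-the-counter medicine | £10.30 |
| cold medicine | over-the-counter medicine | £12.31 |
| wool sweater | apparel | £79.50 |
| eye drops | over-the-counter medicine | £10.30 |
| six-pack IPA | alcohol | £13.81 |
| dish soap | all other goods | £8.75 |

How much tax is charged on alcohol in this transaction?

£2.75

Bottle of rosé £19.58: alcohol → 8.25% → £1.61535
Six-pack IPA £13.81: alcohol → 8.25% → £1.139325
Tax on alcohol: unrounded sum = £2.754675 → £2.75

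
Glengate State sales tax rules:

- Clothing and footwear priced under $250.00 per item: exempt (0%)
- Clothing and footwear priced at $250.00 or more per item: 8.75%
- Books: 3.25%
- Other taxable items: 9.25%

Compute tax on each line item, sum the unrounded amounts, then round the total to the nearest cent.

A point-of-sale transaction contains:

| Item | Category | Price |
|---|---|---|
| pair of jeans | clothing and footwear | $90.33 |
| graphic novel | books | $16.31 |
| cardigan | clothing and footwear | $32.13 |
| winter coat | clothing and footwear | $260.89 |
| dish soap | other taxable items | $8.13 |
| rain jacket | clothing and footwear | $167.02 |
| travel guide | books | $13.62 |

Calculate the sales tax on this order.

$24.55

Pair of jeans $90.33: clothing and footwear, under $250.00 → 0% → $0.00
Graphic novel $16.31: books → 3.25% → $0.530075
Cardigan $32.13: clothing and footwear, under $250.00 → 0% → $0.00
Winter coat $260.89: clothing and footwear, $250.00 or more → 8.75% → $22.827875
Dish soap $8.13: other taxable items → 9.25% → $0.752025
Rain jacket $167.02: clothing and footwear, under $250.00 → 0% → $0.00
Travel guide $13.62: books → 3.25% → $0.44265
Unrounded tax sum = $24.552625 → $24.55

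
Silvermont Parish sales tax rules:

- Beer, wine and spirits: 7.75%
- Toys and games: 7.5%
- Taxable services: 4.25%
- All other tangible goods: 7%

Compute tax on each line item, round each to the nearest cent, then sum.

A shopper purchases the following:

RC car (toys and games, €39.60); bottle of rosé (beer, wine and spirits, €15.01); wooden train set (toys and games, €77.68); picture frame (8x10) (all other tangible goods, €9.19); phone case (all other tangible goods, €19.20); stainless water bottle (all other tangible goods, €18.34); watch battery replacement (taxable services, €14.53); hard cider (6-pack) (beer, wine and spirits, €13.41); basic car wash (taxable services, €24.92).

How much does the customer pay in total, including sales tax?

RC car €39.60: toys and games → 7.5% → €2.97
Bottle of rosé €15.01: beer, wine and spirits → 7.75% → €1.16
Wooden train set €77.68: toys and games → 7.5% → €5.83
Picture frame (8x10) €9.19: all other tangible goods → 7% → €0.64
Phone case €19.20: all other tangible goods → 7% → €1.34
Stainless water bottle €18.34: all other tangible goods → 7% → €1.28
Watch battery replacement €14.53: taxable services → 4.25% → €0.62
Hard cider (6-pack) €13.41: beer, wine and spirits → 7.75% → €1.04
Basic car wash €24.92: taxable services → 4.25% → €1.06
Subtotal = €231.88; tax = €15.94; total due = €247.82

€247.82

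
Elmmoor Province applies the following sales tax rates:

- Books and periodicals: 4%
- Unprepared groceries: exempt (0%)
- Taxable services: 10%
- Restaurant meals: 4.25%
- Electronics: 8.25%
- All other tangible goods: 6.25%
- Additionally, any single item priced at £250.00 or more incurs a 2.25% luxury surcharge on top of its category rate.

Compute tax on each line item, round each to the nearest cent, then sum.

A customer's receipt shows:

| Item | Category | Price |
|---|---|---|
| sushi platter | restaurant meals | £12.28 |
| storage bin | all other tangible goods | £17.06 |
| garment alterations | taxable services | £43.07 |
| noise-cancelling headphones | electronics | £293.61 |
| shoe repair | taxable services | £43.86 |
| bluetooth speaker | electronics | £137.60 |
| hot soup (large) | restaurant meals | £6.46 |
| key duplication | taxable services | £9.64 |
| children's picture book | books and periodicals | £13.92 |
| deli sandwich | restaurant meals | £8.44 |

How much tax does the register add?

£54.62

Sushi platter £12.28: restaurant meals → 4.25% → £0.52
Storage bin £17.06: all other tangible goods → 6.25% → £1.07
Garment alterations £43.07: taxable services → 10% → £4.31
Noise-cancelling headphones £293.61: electronics → 8.25% + 2.25% surcharge = 10.5% → £30.83
Shoe repair £43.86: taxable services → 10% → £4.39
Bluetooth speaker £137.60: electronics → 8.25% → £11.35
Hot soup (large) £6.46: restaurant meals → 4.25% → £0.27
Key duplication £9.64: taxable services → 10% → £0.96
Children's picture book £13.92: books and periodicals → 4% → £0.56
Deli sandwich £8.44: restaurant meals → 4.25% → £0.36
Total tax = £0.52 + £1.07 + £4.31 + £30.83 + £4.39 + £11.35 + £0.27 + £0.96 + £0.56 + £0.36 = £54.62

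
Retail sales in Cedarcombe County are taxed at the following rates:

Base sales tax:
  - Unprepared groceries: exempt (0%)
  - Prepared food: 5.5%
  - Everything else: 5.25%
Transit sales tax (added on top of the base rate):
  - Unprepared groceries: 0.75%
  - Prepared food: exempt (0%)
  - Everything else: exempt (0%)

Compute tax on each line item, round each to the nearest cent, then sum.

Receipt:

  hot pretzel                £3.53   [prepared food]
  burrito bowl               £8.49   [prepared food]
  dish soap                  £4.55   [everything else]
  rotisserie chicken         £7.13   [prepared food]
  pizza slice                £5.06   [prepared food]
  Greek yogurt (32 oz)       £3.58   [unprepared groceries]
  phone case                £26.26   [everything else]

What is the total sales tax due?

Hot pretzel £3.53: prepared food → 5.5% + 0% transit = 5.5% → £0.19
Burrito bowl £8.49: prepared food → 5.5% + 0% transit = 5.5% → £0.47
Dish soap £4.55: everything else → 5.25% + 0% transit = 5.25% → £0.24
Rotisserie chicken £7.13: prepared food → 5.5% + 0% transit = 5.5% → £0.39
Pizza slice £5.06: prepared food → 5.5% + 0% transit = 5.5% → £0.28
Greek yogurt (32 oz) £3.58: unprepared groceries → 0% + 0.75% transit = 0.75% → £0.03
Phone case £26.26: everything else → 5.25% + 0% transit = 5.25% → £1.38
Total tax = £0.19 + £0.47 + £0.24 + £0.39 + £0.28 + £0.03 + £1.38 = £2.98

£2.98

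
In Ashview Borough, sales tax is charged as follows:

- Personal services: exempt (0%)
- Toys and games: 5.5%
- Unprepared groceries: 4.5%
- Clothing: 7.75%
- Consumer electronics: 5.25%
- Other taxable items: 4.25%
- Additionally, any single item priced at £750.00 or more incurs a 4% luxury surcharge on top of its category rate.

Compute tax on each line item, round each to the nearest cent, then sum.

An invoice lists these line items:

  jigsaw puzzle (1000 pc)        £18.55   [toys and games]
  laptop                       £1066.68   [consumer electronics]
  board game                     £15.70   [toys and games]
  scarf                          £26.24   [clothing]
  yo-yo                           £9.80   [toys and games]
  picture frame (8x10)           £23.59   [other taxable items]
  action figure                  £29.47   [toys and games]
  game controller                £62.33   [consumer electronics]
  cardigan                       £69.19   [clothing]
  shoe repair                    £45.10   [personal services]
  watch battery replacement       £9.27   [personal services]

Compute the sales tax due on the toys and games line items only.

Jigsaw puzzle (1000 pc) £18.55: toys and games → 5.5% → £1.02
Board game £15.70: toys and games → 5.5% → £0.86
Yo-yo £9.80: toys and games → 5.5% → £0.54
Action figure £29.47: toys and games → 5.5% → £1.62
Tax on toys and games = £1.02 + £0.86 + £0.54 + £1.62 = £4.04

£4.04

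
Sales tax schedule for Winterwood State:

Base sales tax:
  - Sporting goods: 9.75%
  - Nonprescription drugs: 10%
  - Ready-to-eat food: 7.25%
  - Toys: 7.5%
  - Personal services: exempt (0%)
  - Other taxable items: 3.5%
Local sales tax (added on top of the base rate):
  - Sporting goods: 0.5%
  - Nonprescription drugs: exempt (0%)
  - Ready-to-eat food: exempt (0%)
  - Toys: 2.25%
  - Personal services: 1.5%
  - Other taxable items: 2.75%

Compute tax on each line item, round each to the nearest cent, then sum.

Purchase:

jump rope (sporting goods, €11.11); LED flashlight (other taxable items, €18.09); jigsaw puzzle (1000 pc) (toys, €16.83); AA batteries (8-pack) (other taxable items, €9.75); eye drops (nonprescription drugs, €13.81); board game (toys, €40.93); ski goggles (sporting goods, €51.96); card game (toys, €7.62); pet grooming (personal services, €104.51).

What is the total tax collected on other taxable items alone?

LED flashlight €18.09: other taxable items → 3.5% + 2.75% local = 6.25% → €1.13
AA batteries (8-pack) €9.75: other taxable items → 3.5% + 2.75% local = 6.25% → €0.61
Tax on other taxable items = €1.13 + €0.61 = €1.74

€1.74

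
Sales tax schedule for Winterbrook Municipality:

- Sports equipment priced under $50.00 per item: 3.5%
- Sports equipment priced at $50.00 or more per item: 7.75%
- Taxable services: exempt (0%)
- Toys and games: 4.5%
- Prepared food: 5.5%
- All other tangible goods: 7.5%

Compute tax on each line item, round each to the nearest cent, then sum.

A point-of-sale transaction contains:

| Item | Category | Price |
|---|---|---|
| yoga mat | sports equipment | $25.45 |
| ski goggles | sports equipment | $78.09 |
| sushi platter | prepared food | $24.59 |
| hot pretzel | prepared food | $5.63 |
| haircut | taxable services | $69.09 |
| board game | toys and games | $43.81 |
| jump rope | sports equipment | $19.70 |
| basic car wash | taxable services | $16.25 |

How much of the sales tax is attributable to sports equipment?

Yoga mat $25.45: sports equipment, under $50.00 → 3.5% → $0.89
Ski goggles $78.09: sports equipment, $50.00 or more → 7.75% → $6.05
Jump rope $19.70: sports equipment, under $50.00 → 3.5% → $0.69
Tax on sports equipment = $0.89 + $6.05 + $0.69 = $7.63

$7.63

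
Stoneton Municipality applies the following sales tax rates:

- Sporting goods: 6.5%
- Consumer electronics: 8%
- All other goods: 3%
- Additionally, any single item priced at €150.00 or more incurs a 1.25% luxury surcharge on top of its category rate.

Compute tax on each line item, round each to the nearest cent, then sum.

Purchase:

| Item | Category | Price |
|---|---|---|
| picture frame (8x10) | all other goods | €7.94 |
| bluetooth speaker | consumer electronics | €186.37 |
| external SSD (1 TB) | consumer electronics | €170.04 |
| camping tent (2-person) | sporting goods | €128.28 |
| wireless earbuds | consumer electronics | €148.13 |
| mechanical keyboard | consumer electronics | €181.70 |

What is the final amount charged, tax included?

Picture frame (8x10) €7.94: all other goods → 3% → €0.24
Bluetooth speaker €186.37: consumer electronics → 8% + 1.25% surcharge = 9.25% → €17.24
External SSD (1 TB) €170.04: consumer electronics → 8% + 1.25% surcharge = 9.25% → €15.73
Camping tent (2-person) €128.28: sporting goods → 6.5% → €8.34
Wireless earbuds €148.13: consumer electronics → 8% → €11.85
Mechanical keyboard €181.70: consumer electronics → 8% + 1.25% surcharge = 9.25% → €16.81
Subtotal = €822.46; tax = €70.21; total due = €892.67

€892.67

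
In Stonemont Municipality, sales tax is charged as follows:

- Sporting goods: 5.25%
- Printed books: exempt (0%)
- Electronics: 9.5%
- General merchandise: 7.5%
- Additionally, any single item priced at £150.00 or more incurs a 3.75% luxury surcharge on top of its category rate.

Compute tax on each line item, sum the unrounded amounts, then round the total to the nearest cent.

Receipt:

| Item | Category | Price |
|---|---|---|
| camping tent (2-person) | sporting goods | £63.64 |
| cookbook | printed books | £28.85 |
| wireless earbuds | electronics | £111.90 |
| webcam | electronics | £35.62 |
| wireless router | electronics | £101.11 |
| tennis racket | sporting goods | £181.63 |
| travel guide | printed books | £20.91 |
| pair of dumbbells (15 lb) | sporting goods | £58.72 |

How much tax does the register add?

Camping tent (2-person) £63.64: sporting goods → 5.25% → £3.3411
Cookbook £28.85: printed books → 0% → £0.00
Wireless earbuds £111.90: electronics → 9.5% → £10.6305
Webcam £35.62: electronics → 9.5% → £3.3839
Wireless router £101.11: electronics → 9.5% → £9.60545
Tennis racket £181.63: sporting goods → 5.25% + 3.75% surcharge = 9% → £16.3467
Travel guide £20.91: printed books → 0% → £0.00
Pair of dumbbells (15 lb) £58.72: sporting goods → 5.25% → £3.0828
Unrounded tax sum = £46.39045 → £46.39

£46.39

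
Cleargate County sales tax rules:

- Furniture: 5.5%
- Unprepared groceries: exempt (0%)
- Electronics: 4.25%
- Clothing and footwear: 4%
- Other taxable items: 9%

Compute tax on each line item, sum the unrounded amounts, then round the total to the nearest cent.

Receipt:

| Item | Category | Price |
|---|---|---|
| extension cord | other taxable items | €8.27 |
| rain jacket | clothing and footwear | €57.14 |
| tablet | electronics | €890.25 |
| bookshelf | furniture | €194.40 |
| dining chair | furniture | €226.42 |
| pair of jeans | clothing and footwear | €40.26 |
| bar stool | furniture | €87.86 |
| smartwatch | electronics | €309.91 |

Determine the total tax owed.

€83.62

Extension cord €8.27: other taxable items → 9% → €0.7443
Rain jacket €57.14: clothing and footwear → 4% → €2.2856
Tablet €890.25: electronics → 4.25% → €37.835625
Bookshelf €194.40: furniture → 5.5% → €10.692
Dining chair €226.42: furniture → 5.5% → €12.4531
Pair of jeans €40.26: clothing and footwear → 4% → €1.6104
Bar stool €87.86: furniture → 5.5% → €4.8323
Smartwatch €309.91: electronics → 4.25% → €13.171175
Unrounded tax sum = €83.6245 → €83.62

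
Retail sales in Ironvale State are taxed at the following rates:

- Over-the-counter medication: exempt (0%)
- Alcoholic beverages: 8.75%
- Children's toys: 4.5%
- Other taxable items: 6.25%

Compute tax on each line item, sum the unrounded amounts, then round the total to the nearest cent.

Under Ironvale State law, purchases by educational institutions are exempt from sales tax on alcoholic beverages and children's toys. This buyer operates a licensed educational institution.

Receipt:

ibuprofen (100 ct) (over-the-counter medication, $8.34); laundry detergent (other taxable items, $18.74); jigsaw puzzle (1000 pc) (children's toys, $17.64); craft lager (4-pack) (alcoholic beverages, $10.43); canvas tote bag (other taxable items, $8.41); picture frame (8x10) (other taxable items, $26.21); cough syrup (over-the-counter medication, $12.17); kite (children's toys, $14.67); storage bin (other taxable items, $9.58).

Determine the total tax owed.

Ibuprofen (100 ct) $8.34: over-the-counter medication → 0% → $0.00
Laundry detergent $18.74: other taxable items → 6.25% → $1.17125
Jigsaw puzzle (1000 pc) $17.64: children's toys, buyer-exempt → 0% → $0.00
Craft lager (4-pack) $10.43: alcoholic beverages, buyer-exempt → 0% → $0.00
Canvas tote bag $8.41: other taxable items → 6.25% → $0.525625
Picture frame (8x10) $26.21: other taxable items → 6.25% → $1.638125
Cough syrup $12.17: over-the-counter medication → 0% → $0.00
Kite $14.67: children's toys, buyer-exempt → 0% → $0.00
Storage bin $9.58: other taxable items → 6.25% → $0.59875
Unrounded tax sum = $3.93375 → $3.93

$3.93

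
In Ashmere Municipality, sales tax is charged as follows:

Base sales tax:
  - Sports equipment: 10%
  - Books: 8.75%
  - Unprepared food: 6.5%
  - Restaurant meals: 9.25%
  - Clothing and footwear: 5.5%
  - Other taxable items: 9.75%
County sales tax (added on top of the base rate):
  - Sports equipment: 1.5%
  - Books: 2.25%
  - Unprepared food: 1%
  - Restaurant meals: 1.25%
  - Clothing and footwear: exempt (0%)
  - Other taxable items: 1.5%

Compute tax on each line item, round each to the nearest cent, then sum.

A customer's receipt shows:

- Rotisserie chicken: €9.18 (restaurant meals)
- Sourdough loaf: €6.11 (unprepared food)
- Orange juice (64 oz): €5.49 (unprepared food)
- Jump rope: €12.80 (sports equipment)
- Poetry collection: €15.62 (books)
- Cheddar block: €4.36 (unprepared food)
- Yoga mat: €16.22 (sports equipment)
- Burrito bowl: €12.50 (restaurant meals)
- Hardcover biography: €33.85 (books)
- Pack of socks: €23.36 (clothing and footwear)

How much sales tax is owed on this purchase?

€13.53

Rotisserie chicken €9.18: restaurant meals → 9.25% + 1.25% county = 10.5% → €0.96
Sourdough loaf €6.11: unprepared food → 6.5% + 1% county = 7.5% → €0.46
Orange juice (64 oz) €5.49: unprepared food → 6.5% + 1% county = 7.5% → €0.41
Jump rope €12.80: sports equipment → 10% + 1.5% county = 11.5% → €1.47
Poetry collection €15.62: books → 8.75% + 2.25% county = 11% → €1.72
Cheddar block €4.36: unprepared food → 6.5% + 1% county = 7.5% → €0.33
Yoga mat €16.22: sports equipment → 10% + 1.5% county = 11.5% → €1.87
Burrito bowl €12.50: restaurant meals → 9.25% + 1.25% county = 10.5% → €1.31
Hardcover biography €33.85: books → 8.75% + 2.25% county = 11% → €3.72
Pack of socks €23.36: clothing and footwear → 5.5% + 0% county = 5.5% → €1.28
Total tax = €0.96 + €0.46 + €0.41 + €1.47 + €1.72 + €0.33 + €1.87 + €1.31 + €3.72 + €1.28 = €13.53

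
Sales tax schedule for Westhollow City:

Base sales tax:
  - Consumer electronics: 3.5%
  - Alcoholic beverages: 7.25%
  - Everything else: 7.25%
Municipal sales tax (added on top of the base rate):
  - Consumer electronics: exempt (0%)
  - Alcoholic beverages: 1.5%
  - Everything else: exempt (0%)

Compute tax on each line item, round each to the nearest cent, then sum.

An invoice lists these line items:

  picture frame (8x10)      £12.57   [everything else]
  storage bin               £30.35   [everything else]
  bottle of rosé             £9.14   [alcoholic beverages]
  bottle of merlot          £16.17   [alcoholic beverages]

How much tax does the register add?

Picture frame (8x10) £12.57: everything else → 7.25% + 0% municipal = 7.25% → £0.91
Storage bin £30.35: everything else → 7.25% + 0% municipal = 7.25% → £2.20
Bottle of rosé £9.14: alcoholic beverages → 7.25% + 1.5% municipal = 8.75% → £0.80
Bottle of merlot £16.17: alcoholic beverages → 7.25% + 1.5% municipal = 8.75% → £1.41
Total tax = £0.91 + £2.20 + £0.80 + £1.41 = £5.32

£5.32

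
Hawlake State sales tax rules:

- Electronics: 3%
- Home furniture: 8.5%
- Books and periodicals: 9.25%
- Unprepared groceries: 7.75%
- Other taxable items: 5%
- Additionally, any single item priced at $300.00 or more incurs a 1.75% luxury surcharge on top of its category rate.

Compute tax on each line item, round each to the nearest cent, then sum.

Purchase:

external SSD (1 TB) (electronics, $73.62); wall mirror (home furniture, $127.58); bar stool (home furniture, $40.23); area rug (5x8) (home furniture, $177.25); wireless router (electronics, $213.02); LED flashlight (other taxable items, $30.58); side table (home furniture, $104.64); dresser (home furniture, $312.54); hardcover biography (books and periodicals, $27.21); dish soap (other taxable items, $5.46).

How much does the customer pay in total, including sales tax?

External SSD (1 TB) $73.62: electronics → 3% → $2.21
Wall mirror $127.58: home furniture → 8.5% → $10.84
Bar stool $40.23: home furniture → 8.5% → $3.42
Area rug (5x8) $177.25: home furniture → 8.5% → $15.07
Wireless router $213.02: electronics → 3% → $6.39
LED flashlight $30.58: other taxable items → 5% → $1.53
Side table $104.64: home furniture → 8.5% → $8.89
Dresser $312.54: home furniture → 8.5% + 1.75% surcharge = 10.25% → $32.04
Hardcover biography $27.21: books and periodicals → 9.25% → $2.52
Dish soap $5.46: other taxable items → 5% → $0.27
Subtotal = $1112.13; tax = $83.18; total due = $1195.31

$1195.31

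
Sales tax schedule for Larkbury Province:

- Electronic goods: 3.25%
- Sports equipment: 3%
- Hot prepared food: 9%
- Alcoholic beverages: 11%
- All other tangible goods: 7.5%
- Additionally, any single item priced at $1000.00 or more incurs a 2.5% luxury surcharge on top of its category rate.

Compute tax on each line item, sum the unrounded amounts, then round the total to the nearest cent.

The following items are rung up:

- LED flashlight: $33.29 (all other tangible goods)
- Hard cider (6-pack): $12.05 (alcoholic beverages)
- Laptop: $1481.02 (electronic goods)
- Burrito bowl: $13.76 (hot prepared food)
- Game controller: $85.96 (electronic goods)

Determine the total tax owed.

LED flashlight $33.29: all other tangible goods → 7.5% → $2.49675
Hard cider (6-pack) $12.05: alcoholic beverages → 11% → $1.3255
Laptop $1481.02: electronic goods → 3.25% + 2.5% surcharge = 5.75% → $85.15865
Burrito bowl $13.76: hot prepared food → 9% → $1.2384
Game controller $85.96: electronic goods → 3.25% → $2.7937
Unrounded tax sum = $93.013 → $93.01

$93.01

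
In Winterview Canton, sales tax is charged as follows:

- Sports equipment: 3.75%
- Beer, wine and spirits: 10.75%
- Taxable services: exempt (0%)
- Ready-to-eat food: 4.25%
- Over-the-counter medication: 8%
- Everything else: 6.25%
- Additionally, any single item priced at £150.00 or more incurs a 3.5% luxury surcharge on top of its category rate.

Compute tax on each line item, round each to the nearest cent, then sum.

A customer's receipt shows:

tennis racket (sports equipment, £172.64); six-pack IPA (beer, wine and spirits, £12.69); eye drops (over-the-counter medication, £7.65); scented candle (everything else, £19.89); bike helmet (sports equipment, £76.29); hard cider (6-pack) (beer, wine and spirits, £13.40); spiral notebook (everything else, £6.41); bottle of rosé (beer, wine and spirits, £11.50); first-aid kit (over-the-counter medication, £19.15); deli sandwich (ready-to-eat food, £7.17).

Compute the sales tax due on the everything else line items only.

£1.64

Scented candle £19.89: everything else → 6.25% → £1.24
Spiral notebook £6.41: everything else → 6.25% → £0.40
Tax on everything else = £1.24 + £0.40 = £1.64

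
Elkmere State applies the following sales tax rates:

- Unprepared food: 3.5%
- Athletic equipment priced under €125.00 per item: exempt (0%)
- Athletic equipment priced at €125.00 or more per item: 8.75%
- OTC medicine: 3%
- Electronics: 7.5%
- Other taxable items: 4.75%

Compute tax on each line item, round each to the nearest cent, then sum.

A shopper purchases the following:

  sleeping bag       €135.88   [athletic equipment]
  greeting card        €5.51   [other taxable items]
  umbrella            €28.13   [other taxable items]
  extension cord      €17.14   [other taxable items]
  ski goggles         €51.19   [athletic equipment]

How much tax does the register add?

€14.30

Sleeping bag €135.88: athletic equipment, €125.00 or more → 8.75% → €11.89
Greeting card €5.51: other taxable items → 4.75% → €0.26
Umbrella €28.13: other taxable items → 4.75% → €1.34
Extension cord €17.14: other taxable items → 4.75% → €0.81
Ski goggles €51.19: athletic equipment, under €125.00 → 0% → €0.00
Total tax = €11.89 + €0.26 + €1.34 + €0.81 = €14.30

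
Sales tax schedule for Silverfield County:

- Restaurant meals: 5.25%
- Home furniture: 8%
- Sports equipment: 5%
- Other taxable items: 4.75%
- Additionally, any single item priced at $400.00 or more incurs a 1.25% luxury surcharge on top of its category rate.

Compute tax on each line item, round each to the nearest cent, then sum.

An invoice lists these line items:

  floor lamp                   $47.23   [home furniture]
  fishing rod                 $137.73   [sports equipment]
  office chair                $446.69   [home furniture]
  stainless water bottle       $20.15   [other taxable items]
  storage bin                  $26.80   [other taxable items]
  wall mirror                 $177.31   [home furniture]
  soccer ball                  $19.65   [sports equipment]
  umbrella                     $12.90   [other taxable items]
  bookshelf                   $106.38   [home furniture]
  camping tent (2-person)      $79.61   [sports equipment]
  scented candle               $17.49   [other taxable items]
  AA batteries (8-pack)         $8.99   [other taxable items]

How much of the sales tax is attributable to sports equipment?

$11.85

Fishing rod $137.73: sports equipment → 5% → $6.89
Soccer ball $19.65: sports equipment → 5% → $0.98
Camping tent (2-person) $79.61: sports equipment → 5% → $3.98
Tax on sports equipment = $6.89 + $0.98 + $3.98 = $11.85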